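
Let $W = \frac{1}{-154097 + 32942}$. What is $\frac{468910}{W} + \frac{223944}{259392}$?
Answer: $- \frac{87715861379867}{1544} \approx -5.6811 \cdot 10^{10}$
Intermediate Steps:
$W = - \frac{1}{121155}$ ($W = \frac{1}{-121155} = - \frac{1}{121155} \approx -8.2539 \cdot 10^{-6}$)
$\frac{468910}{W} + \frac{223944}{259392} = \frac{468910}{- \frac{1}{121155}} + \frac{223944}{259392} = 468910 \left(-121155\right) + 223944 \cdot \frac{1}{259392} = -56810791050 + \frac{1333}{1544} = - \frac{87715861379867}{1544}$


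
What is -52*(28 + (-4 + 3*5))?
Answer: -2028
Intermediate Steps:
-52*(28 + (-4 + 3*5)) = -52*(28 + (-4 + 15)) = -52*(28 + 11) = -52*39 = -2028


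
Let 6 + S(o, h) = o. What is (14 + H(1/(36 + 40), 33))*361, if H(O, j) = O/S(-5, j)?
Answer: 222357/44 ≈ 5053.6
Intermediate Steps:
S(o, h) = -6 + o
H(O, j) = -O/11 (H(O, j) = O/(-6 - 5) = O/(-11) = O*(-1/11) = -O/11)
(14 + H(1/(36 + 40), 33))*361 = (14 - 1/(11*(36 + 40)))*361 = (14 - 1/11/76)*361 = (14 - 1/11*1/76)*361 = (14 - 1/836)*361 = (11703/836)*361 = 222357/44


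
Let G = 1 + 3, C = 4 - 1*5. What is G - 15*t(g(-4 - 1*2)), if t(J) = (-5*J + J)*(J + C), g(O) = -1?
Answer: 124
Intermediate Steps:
C = -1 (C = 4 - 5 = -1)
t(J) = -4*J*(-1 + J) (t(J) = (-5*J + J)*(J - 1) = (-4*J)*(-1 + J) = -4*J*(-1 + J))
G = 4
G - 15*t(g(-4 - 1*2)) = 4 - 60*(-1)*(1 - 1*(-1)) = 4 - 60*(-1)*(1 + 1) = 4 - 60*(-1)*2 = 4 - 15*(-8) = 4 + 120 = 124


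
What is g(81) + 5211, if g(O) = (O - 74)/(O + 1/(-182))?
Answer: 76816625/14741 ≈ 5211.1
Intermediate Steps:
g(O) = (-74 + O)/(-1/182 + O) (g(O) = (-74 + O)/(O - 1/182) = (-74 + O)/(-1/182 + O))
g(81) + 5211 = 182*(-74 + 81)/(-1 + 182*81) + 5211 = 182*7/(-1 + 14742) + 5211 = 182*7/14741 + 5211 = 182*(1/14741)*7 + 5211 = 1274/14741 + 5211 = 76816625/14741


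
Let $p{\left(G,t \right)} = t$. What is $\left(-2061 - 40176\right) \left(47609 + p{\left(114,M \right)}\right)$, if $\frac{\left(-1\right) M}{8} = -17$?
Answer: $-2016605565$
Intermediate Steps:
$M = 136$ ($M = \left(-8\right) \left(-17\right) = 136$)
$\left(-2061 - 40176\right) \left(47609 + p{\left(114,M \right)}\right) = \left(-2061 - 40176\right) \left(47609 + 136\right) = \left(-42237\right) 47745 = -2016605565$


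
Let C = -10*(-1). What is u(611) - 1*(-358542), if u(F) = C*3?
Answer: 358572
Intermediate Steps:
C = 10
u(F) = 30 (u(F) = 10*3 = 30)
u(611) - 1*(-358542) = 30 - 1*(-358542) = 30 + 358542 = 358572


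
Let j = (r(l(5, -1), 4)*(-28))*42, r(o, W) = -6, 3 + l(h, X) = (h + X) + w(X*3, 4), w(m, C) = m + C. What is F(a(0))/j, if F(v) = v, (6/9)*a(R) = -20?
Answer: -5/1176 ≈ -0.0042517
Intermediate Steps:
w(m, C) = C + m
l(h, X) = 1 + h + 4*X (l(h, X) = -3 + ((h + X) + (4 + X*3)) = -3 + ((X + h) + (4 + 3*X)) = -3 + (4 + h + 4*X) = 1 + h + 4*X)
a(R) = -30 (a(R) = (3/2)*(-20) = -30)
j = 7056 (j = -6*(-28)*42 = 168*42 = 7056)
F(a(0))/j = -30/7056 = -30*1/7056 = -5/1176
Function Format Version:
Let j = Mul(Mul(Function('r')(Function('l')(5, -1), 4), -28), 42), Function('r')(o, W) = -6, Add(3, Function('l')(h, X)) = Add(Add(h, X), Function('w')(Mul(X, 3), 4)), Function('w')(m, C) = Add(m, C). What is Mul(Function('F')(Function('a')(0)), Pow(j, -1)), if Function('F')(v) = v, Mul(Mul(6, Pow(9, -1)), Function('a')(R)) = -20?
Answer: Rational(-5, 1176) ≈ -0.0042517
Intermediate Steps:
Function('w')(m, C) = Add(C, m)
Function('l')(h, X) = Add(1, h, Mul(4, X)) (Function('l')(h, X) = Add(-3, Add(Add(h, X), Add(4, Mul(X, 3)))) = Add(-3, Add(Add(X, h), Add(4, Mul(3, X)))) = Add(-3, Add(4, h, Mul(4, X))) = Add(1, h, Mul(4, X)))
Function('a')(R) = -30 (Function('a')(R) = Mul(Rational(3, 2), -20) = -30)
j = 7056 (j = Mul(Mul(-6, -28), 42) = Mul(168, 42) = 7056)
Mul(Function('F')(Function('a')(0)), Pow(j, -1)) = Mul(-30, Pow(7056, -1)) = Mul(-30, Rational(1, 7056)) = Rational(-5, 1176)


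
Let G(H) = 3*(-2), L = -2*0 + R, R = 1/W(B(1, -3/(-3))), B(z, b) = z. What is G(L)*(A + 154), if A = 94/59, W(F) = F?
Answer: -55080/59 ≈ -933.56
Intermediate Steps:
R = 1 (R = 1/1 = 1)
A = 94/59 (A = 94*(1/59) = 94/59 ≈ 1.5932)
L = 1 (L = -2*0 + 1 = 0 + 1 = 1)
G(H) = -6
G(L)*(A + 154) = -6*(94/59 + 154) = -6*9180/59 = -55080/59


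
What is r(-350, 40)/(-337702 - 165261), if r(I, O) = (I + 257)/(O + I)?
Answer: -3/5029630 ≈ -5.9647e-7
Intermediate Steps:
r(I, O) = (257 + I)/(I + O)
r(-350, 40)/(-337702 - 165261) = ((257 - 350)/(-350 + 40))/(-337702 - 165261) = (-93/(-310))/(-502963) = -1/310*(-93)*(-1/502963) = (3/10)*(-1/502963) = -3/5029630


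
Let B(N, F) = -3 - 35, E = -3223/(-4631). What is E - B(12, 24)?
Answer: 16291/421 ≈ 38.696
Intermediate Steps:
E = 293/421 (E = -3223*(-1/4631) = 293/421 ≈ 0.69596)
B(N, F) = -38
E - B(12, 24) = 293/421 - 1*(-38) = 293/421 + 38 = 16291/421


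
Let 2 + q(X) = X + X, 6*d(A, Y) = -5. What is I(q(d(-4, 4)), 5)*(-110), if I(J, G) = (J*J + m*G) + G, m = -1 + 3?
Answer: -28160/9 ≈ -3128.9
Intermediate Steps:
d(A, Y) = -5/6 (d(A, Y) = (1/6)*(-5) = -5/6)
m = 2
q(X) = -2 + 2*X (q(X) = -2 + (X + X) = -2 + 2*X)
I(J, G) = J**2 + 3*G (I(J, G) = (J*J + 2*G) + G = (J**2 + 2*G) + G = J**2 + 3*G)
I(q(d(-4, 4)), 5)*(-110) = ((-2 + 2*(-5/6))**2 + 3*5)*(-110) = ((-2 - 5/3)**2 + 15)*(-110) = ((-11/3)**2 + 15)*(-110) = (121/9 + 15)*(-110) = (256/9)*(-110) = -28160/9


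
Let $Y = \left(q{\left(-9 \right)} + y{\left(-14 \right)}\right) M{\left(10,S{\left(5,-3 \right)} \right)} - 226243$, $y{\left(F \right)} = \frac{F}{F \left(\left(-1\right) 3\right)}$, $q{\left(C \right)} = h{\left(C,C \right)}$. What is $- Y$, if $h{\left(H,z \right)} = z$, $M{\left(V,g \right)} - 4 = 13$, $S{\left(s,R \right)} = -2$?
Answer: $\frac{679205}{3} \approx 2.264 \cdot 10^{5}$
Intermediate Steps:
$M{\left(V,g \right)} = 17$ ($M{\left(V,g \right)} = 4 + 13 = 17$)
$q{\left(C \right)} = C$
$y{\left(F \right)} = - \frac{1}{3}$ ($y{\left(F \right)} = \frac{F}{F \left(-3\right)} = \frac{F}{\left(-3\right) F} = F \left(- \frac{1}{3 F}\right) = - \frac{1}{3}$)
$Y = - \frac{679205}{3}$ ($Y = \left(-9 - \frac{1}{3}\right) 17 - 226243 = \left(- \frac{28}{3}\right) 17 - 226243 = - \frac{476}{3} - 226243 = - \frac{679205}{3} \approx -2.264 \cdot 10^{5}$)
$- Y = \left(-1\right) \left(- \frac{679205}{3}\right) = \frac{679205}{3}$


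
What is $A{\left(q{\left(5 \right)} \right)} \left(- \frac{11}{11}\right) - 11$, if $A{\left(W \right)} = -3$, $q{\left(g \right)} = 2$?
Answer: $-8$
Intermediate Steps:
$A{\left(q{\left(5 \right)} \right)} \left(- \frac{11}{11}\right) - 11 = - 3 \left(- \frac{11}{11}\right) - 11 = - 3 \left(\left(-11\right) \frac{1}{11}\right) - 11 = \left(-3\right) \left(-1\right) - 11 = 3 - 11 = -8$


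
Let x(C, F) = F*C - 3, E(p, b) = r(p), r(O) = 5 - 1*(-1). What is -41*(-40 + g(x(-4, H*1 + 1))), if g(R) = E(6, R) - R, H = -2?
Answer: 1435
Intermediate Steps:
r(O) = 6 (r(O) = 5 + 1 = 6)
E(p, b) = 6
x(C, F) = -3 + C*F (x(C, F) = C*F - 3 = -3 + C*F)
g(R) = 6 - R
-41*(-40 + g(x(-4, H*1 + 1))) = -41*(-40 + (6 - (-3 - 4*(-2*1 + 1)))) = -41*(-40 + (6 - (-3 - 4*(-2 + 1)))) = -41*(-40 + (6 - (-3 - 4*(-1)))) = -41*(-40 + (6 - (-3 + 4))) = -41*(-40 + (6 - 1*1)) = -41*(-40 + (6 - 1)) = -41*(-40 + 5) = -41*(-35) = 1435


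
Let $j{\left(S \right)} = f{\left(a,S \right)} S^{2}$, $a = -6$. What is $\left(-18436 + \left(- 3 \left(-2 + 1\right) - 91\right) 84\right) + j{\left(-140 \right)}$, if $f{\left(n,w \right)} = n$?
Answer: $-143428$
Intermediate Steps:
$j{\left(S \right)} = - 6 S^{2}$
$\left(-18436 + \left(- 3 \left(-2 + 1\right) - 91\right) 84\right) + j{\left(-140 \right)} = \left(-18436 + \left(- 3 \left(-2 + 1\right) - 91\right) 84\right) - 6 \left(-140\right)^{2} = \left(-18436 + \left(\left(-3\right) \left(-1\right) - 91\right) 84\right) - 117600 = \left(-18436 + \left(3 - 91\right) 84\right) - 117600 = \left(-18436 - 7392\right) - 117600 = -25828 - 117600 = -143428$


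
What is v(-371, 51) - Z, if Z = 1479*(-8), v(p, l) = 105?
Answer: 11937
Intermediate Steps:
Z = -11832
v(-371, 51) - Z = 105 - 1*(-11832) = 105 + 11832 = 11937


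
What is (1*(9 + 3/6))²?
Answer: 361/4 ≈ 90.250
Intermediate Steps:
(1*(9 + 3/6))² = (1*(9 + 3*(⅙)))² = (1*(9 + ½))² = (1*(19/2))² = (19/2)² = 361/4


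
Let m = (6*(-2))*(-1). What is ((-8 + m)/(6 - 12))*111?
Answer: -74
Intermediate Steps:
m = 12 (m = -12*(-1) = 12)
((-8 + m)/(6 - 12))*111 = ((-8 + 12)/(6 - 12))*111 = (4/(-6))*111 = -⅙*4*111 = -⅔*111 = -74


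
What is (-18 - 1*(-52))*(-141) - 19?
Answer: -4813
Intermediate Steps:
(-18 - 1*(-52))*(-141) - 19 = (-18 + 52)*(-141) - 19 = 34*(-141) - 19 = -4794 - 19 = -4813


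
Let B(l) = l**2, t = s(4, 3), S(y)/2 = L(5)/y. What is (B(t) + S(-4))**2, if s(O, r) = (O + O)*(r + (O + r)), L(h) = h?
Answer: 163712025/4 ≈ 4.0928e+7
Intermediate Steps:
s(O, r) = 2*O*(O + 2*r) (s(O, r) = (2*O)*(O + 2*r) = 2*O*(O + 2*r))
S(y) = 10/y (S(y) = 2*(5/y) = 10/y)
t = 80 (t = 2*4*(4 + 2*3) = 2*4*(4 + 6) = 2*4*10 = 80)
(B(t) + S(-4))**2 = (80**2 + 10/(-4))**2 = (6400 + 10*(-1/4))**2 = (6400 - 5/2)**2 = (12795/2)**2 = 163712025/4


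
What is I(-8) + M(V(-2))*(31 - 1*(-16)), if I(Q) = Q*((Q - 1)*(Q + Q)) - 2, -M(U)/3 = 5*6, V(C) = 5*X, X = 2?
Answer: -5384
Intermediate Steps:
V(C) = 10 (V(C) = 5*2 = 10)
M(U) = -90 (M(U) = -15*6 = -3*30 = -90)
I(Q) = -2 + 2*Q²*(-1 + Q) (I(Q) = Q*((-1 + Q)*(2*Q)) - 2 = Q*(2*Q*(-1 + Q)) - 2 = 2*Q²*(-1 + Q) - 2 = -2 + 2*Q²*(-1 + Q))
I(-8) + M(V(-2))*(31 - 1*(-16)) = (-2 - 2*(-8)² + 2*(-8)³) - 90*(31 - 1*(-16)) = (-2 - 2*64 + 2*(-512)) - 90*(31 + 16) = (-2 - 128 - 1024) - 90*47 = -1154 - 4230 = -5384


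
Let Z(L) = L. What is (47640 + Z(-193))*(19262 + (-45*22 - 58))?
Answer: 864199658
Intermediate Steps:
(47640 + Z(-193))*(19262 + (-45*22 - 58)) = (47640 - 193)*(19262 + (-45*22 - 58)) = 47447*(19262 + (-990 - 58)) = 47447*(19262 - 1048) = 47447*18214 = 864199658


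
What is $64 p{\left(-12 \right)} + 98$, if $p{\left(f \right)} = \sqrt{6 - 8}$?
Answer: $98 + 64 i \sqrt{2} \approx 98.0 + 90.51 i$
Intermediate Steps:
$p{\left(f \right)} = i \sqrt{2}$ ($p{\left(f \right)} = \sqrt{6 - 8} = \sqrt{-2} = i \sqrt{2}$)
$64 p{\left(-12 \right)} + 98 = 64 i \sqrt{2} + 98 = 98 + 64 i \sqrt{2}$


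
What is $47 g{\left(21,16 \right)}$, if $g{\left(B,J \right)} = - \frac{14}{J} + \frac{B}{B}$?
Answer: $\frac{47}{8} \approx 5.875$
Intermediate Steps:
$g{\left(B,J \right)} = 1 - \frac{14}{J}$ ($g{\left(B,J \right)} = - \frac{14}{J} + 1 = 1 - \frac{14}{J}$)
$47 g{\left(21,16 \right)} = 47 \frac{-14 + 16}{16} = 47 \cdot \frac{1}{16} \cdot 2 = 47 \cdot \frac{1}{8} = \frac{47}{8}$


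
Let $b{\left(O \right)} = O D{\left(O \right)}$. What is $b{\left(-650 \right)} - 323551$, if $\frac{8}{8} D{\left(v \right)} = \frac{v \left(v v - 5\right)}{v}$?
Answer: $-274945301$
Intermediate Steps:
$D{\left(v \right)} = -5 + v^{2}$ ($D{\left(v \right)} = \frac{v \left(v v - 5\right)}{v} = \frac{v \left(v^{2} - 5\right)}{v} = \frac{v \left(-5 + v^{2}\right)}{v} = -5 + v^{2}$)
$b{\left(O \right)} = O \left(-5 + O^{2}\right)$
$b{\left(-650 \right)} - 323551 = - 650 \left(-5 + \left(-650\right)^{2}\right) - 323551 = - 650 \left(-5 + 422500\right) - 323551 = \left(-650\right) 422495 - 323551 = -274621750 - 323551 = -274945301$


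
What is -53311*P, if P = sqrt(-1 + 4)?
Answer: -53311*sqrt(3) ≈ -92337.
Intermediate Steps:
P = sqrt(3) ≈ 1.7320
-53311*P = -53311*sqrt(3)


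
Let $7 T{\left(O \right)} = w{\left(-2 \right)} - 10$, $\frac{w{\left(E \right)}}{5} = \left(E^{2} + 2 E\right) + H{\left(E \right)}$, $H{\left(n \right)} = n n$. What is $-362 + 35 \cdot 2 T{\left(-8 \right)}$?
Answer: $-262$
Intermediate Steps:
$H{\left(n \right)} = n^{2}$
$w{\left(E \right)} = 10 E + 10 E^{2}$ ($w{\left(E \right)} = 5 \left(\left(E^{2} + 2 E\right) + E^{2}\right) = 5 \left(2 E + 2 E^{2}\right) = 10 E + 10 E^{2}$)
$T{\left(O \right)} = \frac{10}{7}$ ($T{\left(O \right)} = \frac{10 \left(-2\right) \left(1 - 2\right) - 10}{7} = \frac{10 \left(-2\right) \left(-1\right) - 10}{7} = \frac{20 - 10}{7} = \frac{1}{7} \cdot 10 = \frac{10}{7}$)
$-362 + 35 \cdot 2 T{\left(-8 \right)} = -362 + 35 \cdot 2 \cdot \frac{10}{7} = -362 + 70 \cdot \frac{10}{7} = -362 + 100 = -262$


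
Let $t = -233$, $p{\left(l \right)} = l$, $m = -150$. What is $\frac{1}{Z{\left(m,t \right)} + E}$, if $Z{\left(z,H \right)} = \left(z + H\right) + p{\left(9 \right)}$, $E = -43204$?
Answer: $- \frac{1}{43578} \approx -2.2947 \cdot 10^{-5}$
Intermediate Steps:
$Z{\left(z,H \right)} = 9 + H + z$ ($Z{\left(z,H \right)} = \left(z + H\right) + 9 = \left(H + z\right) + 9 = 9 + H + z$)
$\frac{1}{Z{\left(m,t \right)} + E} = \frac{1}{\left(9 - 233 - 150\right) - 43204} = \frac{1}{-374 - 43204} = \frac{1}{-43578} = - \frac{1}{43578}$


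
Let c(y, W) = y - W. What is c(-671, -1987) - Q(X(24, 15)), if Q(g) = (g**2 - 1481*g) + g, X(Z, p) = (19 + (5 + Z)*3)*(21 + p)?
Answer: -8912860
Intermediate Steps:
X(Z, p) = (21 + p)*(34 + 3*Z) (X(Z, p) = (19 + (15 + 3*Z))*(21 + p) = (34 + 3*Z)*(21 + p) = (21 + p)*(34 + 3*Z))
Q(g) = g**2 - 1480*g
c(-671, -1987) - Q(X(24, 15)) = (-671 - 1*(-1987)) - (714 + 34*15 + 63*24 + 3*24*15)*(-1480 + (714 + 34*15 + 63*24 + 3*24*15)) = (-671 + 1987) - (714 + 510 + 1512 + 1080)*(-1480 + (714 + 510 + 1512 + 1080)) = 1316 - 3816*(-1480 + 3816) = 1316 - 3816*2336 = 1316 - 1*8914176 = 1316 - 8914176 = -8912860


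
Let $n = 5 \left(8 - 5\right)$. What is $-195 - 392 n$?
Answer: $-6075$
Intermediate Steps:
$n = 15$ ($n = 5 \cdot 3 = 15$)
$-195 - 392 n = -195 - 5880 = -6075$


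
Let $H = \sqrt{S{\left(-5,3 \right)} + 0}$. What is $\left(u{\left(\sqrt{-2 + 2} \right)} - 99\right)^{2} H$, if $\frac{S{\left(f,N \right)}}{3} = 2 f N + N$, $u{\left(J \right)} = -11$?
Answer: $108900 i \approx 1.089 \cdot 10^{5} i$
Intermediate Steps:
$S{\left(f,N \right)} = 3 N + 6 N f$ ($S{\left(f,N \right)} = 3 \left(2 f N + N\right) = 3 \left(2 N f + N\right) = 3 \left(N + 2 N f\right) = 3 N + 6 N f$)
$H = 9 i$ ($H = \sqrt{3 \cdot 3 \left(1 + 2 \left(-5\right)\right) + 0} = \sqrt{3 \cdot 3 \left(1 - 10\right) + 0} = \sqrt{3 \cdot 3 \left(-9\right) + 0} = \sqrt{-81 + 0} = \sqrt{-81} = 9 i \approx 9.0 i$)
$\left(u{\left(\sqrt{-2 + 2} \right)} - 99\right)^{2} H = \left(-11 - 99\right)^{2} \cdot 9 i = \left(-110\right)^{2} \cdot 9 i = 12100 \cdot 9 i = 108900 i$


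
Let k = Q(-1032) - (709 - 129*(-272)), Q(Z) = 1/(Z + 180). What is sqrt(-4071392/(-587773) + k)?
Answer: I*sqrt(2243887419945612864849)/250391298 ≈ 189.18*I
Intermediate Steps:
Q(Z) = 1/(180 + Z)
k = -30499045/852 (k = 1/(180 - 1032) - (709 - 129*(-272)) = 1/(-852) - (709 + 35088) = -1/852 - 1*35797 = -1/852 - 35797 = -30499045/852 ≈ -35797.)
sqrt(-4071392/(-587773) + k) = sqrt(-4071392/(-587773) - 30499045/852) = sqrt(-4071392*(-1/587773) - 30499045/852) = sqrt(4071392/587773 - 30499045/852) = sqrt(-17923046350801/500782596) = I*sqrt(2243887419945612864849)/250391298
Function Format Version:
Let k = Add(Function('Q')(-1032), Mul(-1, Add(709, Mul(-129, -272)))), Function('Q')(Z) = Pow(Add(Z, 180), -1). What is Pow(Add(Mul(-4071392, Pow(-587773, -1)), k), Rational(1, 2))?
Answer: Mul(Rational(1, 250391298), I, Pow(2243887419945612864849, Rational(1, 2))) ≈ Mul(189.18, I)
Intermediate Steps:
Function('Q')(Z) = Pow(Add(180, Z), -1)
k = Rational(-30499045, 852) (k = Add(Pow(Add(180, -1032), -1), Mul(-1, Add(709, Mul(-129, -272)))) = Add(Pow(-852, -1), Mul(-1, Add(709, 35088))) = Add(Rational(-1, 852), Mul(-1, 35797)) = Add(Rational(-1, 852), -35797) = Rational(-30499045, 852) ≈ -35797.)
Pow(Add(Mul(-4071392, Pow(-587773, -1)), k), Rational(1, 2)) = Pow(Add(Mul(-4071392, Pow(-587773, -1)), Rational(-30499045, 852)), Rational(1, 2)) = Pow(Add(Mul(-4071392, Rational(-1, 587773)), Rational(-30499045, 852)), Rational(1, 2)) = Pow(Add(Rational(4071392, 587773), Rational(-30499045, 852)), Rational(1, 2)) = Pow(Rational(-17923046350801, 500782596), Rational(1, 2)) = Mul(Rational(1, 250391298), I, Pow(2243887419945612864849, Rational(1, 2)))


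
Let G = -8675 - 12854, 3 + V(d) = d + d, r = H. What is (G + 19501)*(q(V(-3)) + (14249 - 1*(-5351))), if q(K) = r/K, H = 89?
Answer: -119186236/3 ≈ -3.9729e+7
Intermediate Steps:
r = 89
V(d) = -3 + 2*d (V(d) = -3 + (d + d) = -3 + 2*d)
q(K) = 89/K
G = -21529
(G + 19501)*(q(V(-3)) + (14249 - 1*(-5351))) = (-21529 + 19501)*(89/(-3 + 2*(-3)) + (14249 - 1*(-5351))) = -2028*(89/(-3 - 6) + (14249 + 5351)) = -2028*(89/(-9) + 19600) = -2028*(89*(-1/9) + 19600) = -2028*(-89/9 + 19600) = -2028*176311/9 = -119186236/3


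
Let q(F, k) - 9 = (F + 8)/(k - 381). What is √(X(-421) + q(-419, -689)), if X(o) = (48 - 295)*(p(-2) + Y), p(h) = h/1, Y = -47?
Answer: √13867468570/1070 ≈ 110.06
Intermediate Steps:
p(h) = h (p(h) = h*1 = h)
X(o) = 12103 (X(o) = (48 - 295)*(-2 - 47) = -247*(-49) = 12103)
q(F, k) = 9 + (8 + F)/(-381 + k) (q(F, k) = 9 + (F + 8)/(k - 381) = 9 + (8 + F)/(-381 + k))
√(X(-421) + q(-419, -689)) = √(12103 + (-3421 - 419 + 9*(-689))/(-381 - 689)) = √(12103 + (-3421 - 419 - 6201)/(-1070)) = √(12103 - 1/1070*(-10041)) = √(12103 + 10041/1070) = √(12960251/1070) = √13867468570/1070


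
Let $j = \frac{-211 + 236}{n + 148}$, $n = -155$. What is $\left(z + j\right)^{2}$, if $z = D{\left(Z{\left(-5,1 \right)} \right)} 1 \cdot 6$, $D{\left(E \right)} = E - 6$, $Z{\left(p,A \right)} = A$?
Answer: $\frac{55225}{49} \approx 1127.0$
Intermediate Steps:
$D{\left(E \right)} = -6 + E$ ($D{\left(E \right)} = E - 6 = -6 + E$)
$j = - \frac{25}{7}$ ($j = \frac{-211 + 236}{-155 + 148} = \frac{25}{-7} = 25 \left(- \frac{1}{7}\right) = - \frac{25}{7} \approx -3.5714$)
$z = -30$ ($z = \left(-6 + 1\right) 1 \cdot 6 = \left(-5\right) 1 \cdot 6 = \left(-5\right) 6 = -30$)
$\left(z + j\right)^{2} = \left(-30 - \frac{25}{7}\right)^{2} = \left(- \frac{235}{7}\right)^{2} = \frac{55225}{49}$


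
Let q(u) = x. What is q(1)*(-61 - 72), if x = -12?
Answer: 1596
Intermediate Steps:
q(u) = -12
q(1)*(-61 - 72) = -12*(-61 - 72) = -12*(-133) = 1596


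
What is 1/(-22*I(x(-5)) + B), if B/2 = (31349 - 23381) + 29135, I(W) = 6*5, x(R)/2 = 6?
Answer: 1/73546 ≈ 1.3597e-5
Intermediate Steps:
x(R) = 12 (x(R) = 2*6 = 12)
I(W) = 30
B = 74206 (B = 2*((31349 - 23381) + 29135) = 2*(7968 + 29135) = 2*37103 = 74206)
1/(-22*I(x(-5)) + B) = 1/(-22*30 + 74206) = 1/(-660 + 74206) = 1/73546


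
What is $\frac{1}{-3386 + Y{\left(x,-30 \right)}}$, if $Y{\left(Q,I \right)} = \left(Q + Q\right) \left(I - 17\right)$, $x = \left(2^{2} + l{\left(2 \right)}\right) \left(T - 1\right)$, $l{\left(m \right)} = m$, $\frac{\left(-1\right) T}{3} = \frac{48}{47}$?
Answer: $- \frac{1}{1094} \approx -0.00091408$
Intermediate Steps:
$T = - \frac{144}{47}$ ($T = - 3 \cdot \frac{48}{47} = - 3 \cdot 48 \cdot \frac{1}{47} = \left(-3\right) \frac{48}{47} = - \frac{144}{47} \approx -3.0638$)
$x = - \frac{1146}{47}$ ($x = \left(2^{2} + 2\right) \left(- \frac{144}{47} - 1\right) = \left(4 + 2\right) \left(- \frac{191}{47}\right) = 6 \left(- \frac{191}{47}\right) = - \frac{1146}{47} \approx -24.383$)
$Y{\left(Q,I \right)} = 2 Q \left(-17 + I\right)$
$\frac{1}{-3386 + Y{\left(x,-30 \right)}} = \frac{1}{-3386 + 2 \left(- \frac{1146}{47}\right) \left(-17 - 30\right)} = \frac{1}{-3386 + 2 \left(- \frac{1146}{47}\right) \left(-47\right)} = \frac{1}{-3386 + 2292} = \frac{1}{-1094} = - \frac{1}{1094}$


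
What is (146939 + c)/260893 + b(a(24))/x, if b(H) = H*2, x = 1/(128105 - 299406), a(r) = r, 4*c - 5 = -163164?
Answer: -8580716079659/1043572 ≈ -8.2224e+6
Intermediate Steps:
c = -163159/4 (c = 5/4 + (¼)*(-163164) = 5/4 - 40791 = -163159/4 ≈ -40790.)
x = -1/171301 (x = 1/(-171301) = -1/171301 ≈ -5.8377e-6)
b(H) = 2*H
(146939 + c)/260893 + b(a(24))/x = (146939 - 163159/4)/260893 + (2*24)/(-1/171301) = (424597/4)*(1/260893) + 48*(-171301) = 424597/1043572 - 8222448 = -8580716079659/1043572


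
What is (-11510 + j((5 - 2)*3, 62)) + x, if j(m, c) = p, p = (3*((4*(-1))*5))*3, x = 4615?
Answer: -7075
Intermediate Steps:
p = -180 (p = (3*(-4*5))*3 = (3*(-20))*3 = -60*3 = -180)
j(m, c) = -180
(-11510 + j((5 - 2)*3, 62)) + x = (-11510 - 180) + 4615 = -11690 + 4615 = -7075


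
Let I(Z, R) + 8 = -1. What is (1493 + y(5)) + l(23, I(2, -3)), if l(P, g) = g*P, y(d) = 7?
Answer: 1293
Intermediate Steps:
I(Z, R) = -9 (I(Z, R) = -8 - 1 = -9)
l(P, g) = P*g
(1493 + y(5)) + l(23, I(2, -3)) = (1493 + 7) + 23*(-9) = 1500 - 207 = 1293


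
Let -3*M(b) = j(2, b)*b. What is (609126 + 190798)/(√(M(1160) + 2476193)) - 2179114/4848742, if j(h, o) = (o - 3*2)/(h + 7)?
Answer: -1089557/2424371 + 2399772*√196555713/65518571 ≈ 513.06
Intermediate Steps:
j(h, o) = (-6 + o)/(7 + h) (j(h, o) = (o - 6)/(7 + h) = (-6 + o)/(7 + h))
M(b) = -b*(-⅔ + b/9)/3 (M(b) = -(-6 + b)/(7 + 2)*b/3 = -(-6 + b)/9*b/3 = -(-⅔ + b/9)*b/3 = -b*(-⅔ + b/9)/3)
(609126 + 190798)/(√(M(1160) + 2476193)) - 2179114/4848742 = (609126 + 190798)/(√((1/27)*1160*(6 - 1*1160) + 2476193)) - 2179114/4848742 = 799924/(√((1/27)*1160*(6 - 1160) + 2476193)) - 2179114*1/4848742 = 799924/(√((1/27)*1160*(-1154) + 2476193)) - 1089557/2424371 = 799924/(√(-1338640/27 + 2476193)) - 1089557/2424371 = 799924/(√(65518571/27)) - 1089557/2424371 = 799924/((√196555713/9)) - 1089557/2424371 = 799924*(3*√196555713/65518571) - 1089557/2424371 = 2399772*√196555713/65518571 - 1089557/2424371 = -1089557/2424371 + 2399772*√196555713/65518571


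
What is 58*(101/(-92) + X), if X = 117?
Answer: 309227/46 ≈ 6722.3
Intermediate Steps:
58*(101/(-92) + X) = 58*(101/(-92) + 117) = 58*(101*(-1/92) + 117) = 58*(-101/92 + 117) = 58*(10663/92) = 309227/46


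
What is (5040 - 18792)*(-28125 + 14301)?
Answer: 190107648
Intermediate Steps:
(5040 - 18792)*(-28125 + 14301) = -13752*(-13824) = 190107648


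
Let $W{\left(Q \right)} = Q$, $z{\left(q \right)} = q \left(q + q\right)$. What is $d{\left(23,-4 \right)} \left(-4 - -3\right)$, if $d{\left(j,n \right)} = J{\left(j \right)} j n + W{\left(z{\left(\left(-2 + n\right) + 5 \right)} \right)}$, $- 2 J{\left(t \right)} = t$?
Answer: $-1060$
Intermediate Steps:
$J{\left(t \right)} = - \frac{t}{2}$
$z{\left(q \right)} = 2 q^{2}$ ($z{\left(q \right)} = q 2 q = 2 q^{2}$)
$d{\left(j,n \right)} = 2 \left(3 + n\right)^{2} - \frac{n j^{2}}{2}$ ($d{\left(j,n \right)} = - \frac{j}{2} j n + 2 \left(\left(-2 + n\right) + 5\right)^{2} = - \frac{j^{2}}{2} n + 2 \left(3 + n\right)^{2} = - \frac{n j^{2}}{2} + 2 \left(3 + n\right)^{2} = 2 \left(3 + n\right)^{2} - \frac{n j^{2}}{2}$)
$d{\left(23,-4 \right)} \left(-4 - -3\right) = \left(2 \left(3 - 4\right)^{2} - - 2 \cdot 23^{2}\right) \left(-4 - -3\right) = \left(2 \left(-1\right)^{2} - \left(-2\right) 529\right) \left(-4 + 3\right) = \left(2 \cdot 1 + 1058\right) \left(-1\right) = \left(2 + 1058\right) \left(-1\right) = 1060 \left(-1\right) = -1060$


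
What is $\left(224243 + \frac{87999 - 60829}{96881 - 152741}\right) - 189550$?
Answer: $\frac{10199599}{294} \approx 34693.0$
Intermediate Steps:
$\left(224243 + \frac{87999 - 60829}{96881 - 152741}\right) - 189550 = \left(224243 + \frac{27170}{-55860}\right) - 189550 = \left(224243 + 27170 \left(- \frac{1}{55860}\right)\right) - 189550 = \left(224243 - \frac{143}{294}\right) - 189550 = \frac{65927299}{294} - 189550 = \frac{10199599}{294}$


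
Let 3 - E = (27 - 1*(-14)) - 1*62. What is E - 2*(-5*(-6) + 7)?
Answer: -50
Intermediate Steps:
E = 24 (E = 3 - ((27 - 1*(-14)) - 1*62) = 3 - ((27 + 14) - 62) = 3 - (41 - 62) = 3 - 1*(-21) = 3 + 21 = 24)
E - 2*(-5*(-6) + 7) = 24 - 2*(-5*(-6) + 7) = 24 - 2*(30 + 7) = 24 - 2*37 = 24 - 74 = -50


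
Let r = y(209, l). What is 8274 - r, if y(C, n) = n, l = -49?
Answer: 8323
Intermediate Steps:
r = -49
8274 - r = 8274 - 1*(-49) = 8274 + 49 = 8323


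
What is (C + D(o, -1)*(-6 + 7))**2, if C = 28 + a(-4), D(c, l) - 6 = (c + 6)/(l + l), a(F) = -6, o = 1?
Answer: 2401/4 ≈ 600.25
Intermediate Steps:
D(c, l) = 6 + (6 + c)/(2*l) (D(c, l) = 6 + (c + 6)/(l + l) = 6 + (6 + c)/((2*l)) = 6 + (6 + c)*(1/(2*l)) = 6 + (6 + c)/(2*l))
C = 22 (C = 28 - 6 = 22)
(C + D(o, -1)*(-6 + 7))**2 = (22 + ((1/2)*(6 + 1 + 12*(-1))/(-1))*(-6 + 7))**2 = (22 + ((1/2)*(-1)*(6 + 1 - 12))*1)**2 = (22 + ((1/2)*(-1)*(-5))*1)**2 = (22 + (5/2)*1)**2 = (22 + 5/2)**2 = (49/2)**2 = 2401/4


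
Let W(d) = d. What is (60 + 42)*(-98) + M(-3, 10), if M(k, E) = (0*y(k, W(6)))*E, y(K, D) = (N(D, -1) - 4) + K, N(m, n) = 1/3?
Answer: -9996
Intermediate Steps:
N(m, n) = 1/3
y(K, D) = -11/3 + K (y(K, D) = (1/3 - 4) + K = -11/3 + K)
M(k, E) = 0 (M(k, E) = (0*(-11/3 + k))*E = 0*E = 0)
(60 + 42)*(-98) + M(-3, 10) = (60 + 42)*(-98) + 0 = 102*(-98) + 0 = -9996 + 0 = -9996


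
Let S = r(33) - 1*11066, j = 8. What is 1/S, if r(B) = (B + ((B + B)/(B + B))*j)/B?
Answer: -33/365137 ≈ -9.0377e-5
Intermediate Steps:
r(B) = (8 + B)/B (r(B) = (B + ((B + B)/(B + B))*8)/B = (B + ((2*B)/((2*B)))*8)/B = (B + ((2*B)*(1/(2*B)))*8)/B = (B + 1*8)/B = (B + 8)/B = (8 + B)/B)
S = -365137/33 (S = (8 + 33)/33 - 1*11066 = (1/33)*41 - 11066 = 41/33 - 11066 = -365137/33 ≈ -11065.)
1/S = 1/(-365137/33) = -33/365137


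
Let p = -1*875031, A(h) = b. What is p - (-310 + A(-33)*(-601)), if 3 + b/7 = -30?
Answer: -1013552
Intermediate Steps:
b = -231 (b = -21 + 7*(-30) = -21 - 210 = -231)
A(h) = -231
p = -875031
p - (-310 + A(-33)*(-601)) = -875031 - (-310 - 231*(-601)) = -875031 - (-310 + 138831) = -875031 - 1*138521 = -875031 - 138521 = -1013552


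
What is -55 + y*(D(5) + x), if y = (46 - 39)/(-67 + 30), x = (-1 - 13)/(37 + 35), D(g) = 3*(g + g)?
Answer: -2183/36 ≈ -60.639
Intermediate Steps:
D(g) = 6*g (D(g) = 3*(2*g) = 6*g)
x = -7/36 (x = -14/72 = -14*1/72 = -7/36 ≈ -0.19444)
y = -7/37 (y = 7/(-37) = 7*(-1/37) = -7/37 ≈ -0.18919)
-55 + y*(D(5) + x) = -55 - 7*(6*5 - 7/36)/37 = -55 - 7*(30 - 7/36)/37 = -55 - 7/37*1073/36 = -55 - 203/36 = -2183/36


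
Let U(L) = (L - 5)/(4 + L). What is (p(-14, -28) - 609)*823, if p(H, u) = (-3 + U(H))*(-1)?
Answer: -5003017/10 ≈ -5.0030e+5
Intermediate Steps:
U(L) = (-5 + L)/(4 + L)
p(H, u) = 3 - (-5 + H)/(4 + H) (p(H, u) = (-3 + (-5 + H)/(4 + H))*(-1) = 3 - (-5 + H)/(4 + H))
(p(-14, -28) - 609)*823 = ((17 + 2*(-14))/(4 - 14) - 609)*823 = ((17 - 28)/(-10) - 609)*823 = (-⅒*(-11) - 609)*823 = (11/10 - 609)*823 = -6079/10*823 = -5003017/10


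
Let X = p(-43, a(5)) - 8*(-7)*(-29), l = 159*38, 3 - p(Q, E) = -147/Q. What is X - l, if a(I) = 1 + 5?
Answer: -329656/43 ≈ -7666.4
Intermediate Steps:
a(I) = 6
p(Q, E) = 3 + 147/Q (p(Q, E) = 3 - (-147)/Q = 3 + 147/Q)
l = 6042
X = -69850/43 (X = (3 + 147/(-43)) - 8*(-7)*(-29) = (3 + 147*(-1/43)) + 56*(-29) = (3 - 147/43) - 1624 = -18/43 - 1624 = -69850/43 ≈ -1624.4)
X - l = -69850/43 - 1*6042 = -69850/43 - 6042 = -329656/43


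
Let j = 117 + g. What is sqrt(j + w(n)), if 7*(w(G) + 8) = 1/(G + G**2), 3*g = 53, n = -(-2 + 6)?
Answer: sqrt(24829)/14 ≈ 11.255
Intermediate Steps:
n = -4 (n = -1*4 = -4)
g = 53/3 (g = (1/3)*53 = 53/3 ≈ 17.667)
w(G) = -8 + 1/(7*(G + G**2))
j = 404/3 (j = 117 + 53/3 = 404/3 ≈ 134.67)
sqrt(j + w(n)) = sqrt(404/3 + (1/7)*(1 - 56*(-4) - 56*(-4)**2)/(-4*(1 - 4))) = sqrt(404/3 + (1/7)*(-1/4)*(1 + 224 - 56*16)/(-3)) = sqrt(404/3 + (1/7)*(-1/4)*(-1/3)*(1 + 224 - 896)) = sqrt(404/3 + (1/7)*(-1/4)*(-1/3)*(-671)) = sqrt(404/3 - 671/84) = sqrt(3547/28) = sqrt(24829)/14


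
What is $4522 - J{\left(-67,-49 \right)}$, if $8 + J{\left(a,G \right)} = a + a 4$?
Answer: $4865$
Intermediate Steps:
$J{\left(a,G \right)} = -8 + 5 a$ ($J{\left(a,G \right)} = -8 + \left(a + a 4\right) = -8 + \left(a + 4 a\right) = -8 + 5 a$)
$4522 - J{\left(-67,-49 \right)} = 4522 - \left(-8 + 5 \left(-67\right)\right) = 4522 - \left(-8 - 335\right) = 4522 - -343 = 4522 + 343 = 4865$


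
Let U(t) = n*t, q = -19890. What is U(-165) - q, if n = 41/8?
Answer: 152355/8 ≈ 19044.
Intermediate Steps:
n = 41/8 (n = 41*(⅛) = 41/8 ≈ 5.1250)
U(t) = 41*t/8
U(-165) - q = (41/8)*(-165) - 1*(-19890) = -6765/8 + 19890 = 152355/8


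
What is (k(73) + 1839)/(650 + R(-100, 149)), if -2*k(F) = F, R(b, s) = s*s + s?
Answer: 721/9200 ≈ 0.078370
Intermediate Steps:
R(b, s) = s + s**2 (R(b, s) = s**2 + s = s + s**2)
k(F) = -F/2
(k(73) + 1839)/(650 + R(-100, 149)) = (-1/2*73 + 1839)/(650 + 149*(1 + 149)) = (-73/2 + 1839)/(650 + 149*150) = 3605/(2*(650 + 22350)) = (3605/2)/23000 = (3605/2)*(1/23000) = 721/9200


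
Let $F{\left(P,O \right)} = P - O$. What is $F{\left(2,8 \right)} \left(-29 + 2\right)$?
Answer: $162$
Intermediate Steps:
$F{\left(2,8 \right)} \left(-29 + 2\right) = \left(2 - 8\right) \left(-29 + 2\right) = \left(2 - 8\right) \left(-27\right) = \left(-6\right) \left(-27\right) = 162$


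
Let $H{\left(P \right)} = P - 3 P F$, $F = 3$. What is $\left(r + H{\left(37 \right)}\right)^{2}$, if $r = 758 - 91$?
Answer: $135815716$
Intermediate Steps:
$H{\left(P \right)} = - 9 P^{2}$ ($H{\left(P \right)} = P - 3 P 3 = P \left(- 9 P\right) = - 9 P^{2}$)
$r = 667$
$\left(r + H{\left(37 \right)}\right)^{2} = \left(667 - 9 \cdot 37^{2}\right)^{2} = \left(667 - 12321\right)^{2} = \left(-11654\right)^{2} = 135815716$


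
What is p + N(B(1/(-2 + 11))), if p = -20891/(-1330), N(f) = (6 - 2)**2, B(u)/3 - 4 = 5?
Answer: 42171/1330 ≈ 31.708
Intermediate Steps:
B(u) = 27 (B(u) = 12 + 3*5 = 12 + 15 = 27)
N(f) = 16 (N(f) = 4**2 = 16)
p = 20891/1330 (p = -20891*(-1/1330) = 20891/1330 ≈ 15.708)
p + N(B(1/(-2 + 11))) = 20891/1330 + 16 = 42171/1330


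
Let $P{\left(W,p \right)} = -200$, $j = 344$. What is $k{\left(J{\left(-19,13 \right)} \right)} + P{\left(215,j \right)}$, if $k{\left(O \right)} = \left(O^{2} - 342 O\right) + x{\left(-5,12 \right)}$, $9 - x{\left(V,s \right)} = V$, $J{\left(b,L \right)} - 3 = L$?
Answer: $-5402$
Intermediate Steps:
$J{\left(b,L \right)} = 3 + L$
$x{\left(V,s \right)} = 9 - V$
$k{\left(O \right)} = 14 + O^{2} - 342 O$ ($k{\left(O \right)} = \left(O^{2} - 342 O\right) + \left(9 - -5\right) = \left(O^{2} - 342 O\right) + \left(9 + 5\right) = \left(O^{2} - 342 O\right) + 14 = 14 + O^{2} - 342 O$)
$k{\left(J{\left(-19,13 \right)} \right)} + P{\left(215,j \right)} = \left(14 + \left(3 + 13\right)^{2} - 342 \left(3 + 13\right)\right) - 200 = \left(14 + 16^{2} - 5472\right) - 200 = \left(14 + 256 - 5472\right) - 200 = -5202 - 200 = -5402$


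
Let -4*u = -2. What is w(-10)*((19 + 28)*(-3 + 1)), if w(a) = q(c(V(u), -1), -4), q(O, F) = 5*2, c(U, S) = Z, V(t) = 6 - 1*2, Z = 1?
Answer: -940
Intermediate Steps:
u = ½ (u = -¼*(-2) = ½ ≈ 0.50000)
V(t) = 4 (V(t) = 6 - 2 = 4)
c(U, S) = 1
q(O, F) = 10
w(a) = 10
w(-10)*((19 + 28)*(-3 + 1)) = 10*((19 + 28)*(-3 + 1)) = 10*(47*(-2)) = 10*(-94) = -940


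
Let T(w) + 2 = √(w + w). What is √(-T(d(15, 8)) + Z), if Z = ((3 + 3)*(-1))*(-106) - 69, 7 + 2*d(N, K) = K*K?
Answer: √(569 - √57) ≈ 23.695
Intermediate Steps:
d(N, K) = -7/2 + K²/2 (d(N, K) = -7/2 + (K*K)/2 = -7/2 + K²/2)
T(w) = -2 + √2*√w (T(w) = -2 + √(w + w) = -2 + √(2*w) = -2 + √2*√w)
Z = 567 (Z = (6*(-1))*(-106) - 69 = -6*(-106) - 69 = 636 - 69 = 567)
√(-T(d(15, 8)) + Z) = √(-(-2 + √2*√(-7/2 + (½)*8²)) + 567) = √(-(-2 + √2*√(-7/2 + (½)*64)) + 567) = √(-(-2 + √2*√(-7/2 + 32)) + 567) = √(-(-2 + √2*√(57/2)) + 567) = √(-(-2 + √2*(√114/2)) + 567) = √(-(-2 + √57) + 567) = √((2 - √57) + 567) = √(569 - √57)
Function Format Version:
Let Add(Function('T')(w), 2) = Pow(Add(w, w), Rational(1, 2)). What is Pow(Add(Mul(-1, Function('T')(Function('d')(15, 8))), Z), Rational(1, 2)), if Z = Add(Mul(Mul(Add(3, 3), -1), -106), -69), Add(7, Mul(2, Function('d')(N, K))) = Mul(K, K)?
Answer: Pow(Add(569, Mul(-1, Pow(57, Rational(1, 2)))), Rational(1, 2)) ≈ 23.695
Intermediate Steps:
Function('d')(N, K) = Add(Rational(-7, 2), Mul(Rational(1, 2), Pow(K, 2))) (Function('d')(N, K) = Add(Rational(-7, 2), Mul(Rational(1, 2), Mul(K, K))) = Add(Rational(-7, 2), Mul(Rational(1, 2), Pow(K, 2))))
Function('T')(w) = Add(-2, Mul(Pow(2, Rational(1, 2)), Pow(w, Rational(1, 2)))) (Function('T')(w) = Add(-2, Pow(Add(w, w), Rational(1, 2))) = Add(-2, Pow(Mul(2, w), Rational(1, 2))) = Add(-2, Mul(Pow(2, Rational(1, 2)), Pow(w, Rational(1, 2)))))
Z = 567 (Z = Add(Mul(Mul(6, -1), -106), -69) = Add(Mul(-6, -106), -69) = Add(636, -69) = 567)
Pow(Add(Mul(-1, Function('T')(Function('d')(15, 8))), Z), Rational(1, 2)) = Pow(Add(Mul(-1, Add(-2, Mul(Pow(2, Rational(1, 2)), Pow(Add(Rational(-7, 2), Mul(Rational(1, 2), Pow(8, 2))), Rational(1, 2))))), 567), Rational(1, 2)) = Pow(Add(Mul(-1, Add(-2, Mul(Pow(2, Rational(1, 2)), Pow(Add(Rational(-7, 2), Mul(Rational(1, 2), 64)), Rational(1, 2))))), 567), Rational(1, 2)) = Pow(Add(Mul(-1, Add(-2, Mul(Pow(2, Rational(1, 2)), Pow(Add(Rational(-7, 2), 32), Rational(1, 2))))), 567), Rational(1, 2)) = Pow(Add(Mul(-1, Add(-2, Mul(Pow(2, Rational(1, 2)), Pow(Rational(57, 2), Rational(1, 2))))), 567), Rational(1, 2)) = Pow(Add(Mul(-1, Add(-2, Mul(Pow(2, Rational(1, 2)), Mul(Rational(1, 2), Pow(114, Rational(1, 2)))))), 567), Rational(1, 2)) = Pow(Add(Mul(-1, Add(-2, Pow(57, Rational(1, 2)))), 567), Rational(1, 2)) = Pow(Add(Add(2, Mul(-1, Pow(57, Rational(1, 2)))), 567), Rational(1, 2)) = Pow(Add(569, Mul(-1, Pow(57, Rational(1, 2)))), Rational(1, 2))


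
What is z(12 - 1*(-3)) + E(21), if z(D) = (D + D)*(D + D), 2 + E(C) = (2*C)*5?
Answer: 1108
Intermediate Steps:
E(C) = -2 + 10*C (E(C) = -2 + (2*C)*5 = -2 + 10*C)
z(D) = 4*D**2 (z(D) = (2*D)*(2*D) = 4*D**2)
z(12 - 1*(-3)) + E(21) = 4*(12 - 1*(-3))**2 + (-2 + 10*21) = 4*(12 + 3)**2 + (-2 + 210) = 4*15**2 + 208 = 4*225 + 208 = 900 + 208 = 1108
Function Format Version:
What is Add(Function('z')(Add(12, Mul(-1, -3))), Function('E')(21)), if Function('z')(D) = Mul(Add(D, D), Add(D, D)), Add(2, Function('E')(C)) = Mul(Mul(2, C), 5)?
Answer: 1108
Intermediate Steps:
Function('E')(C) = Add(-2, Mul(10, C)) (Function('E')(C) = Add(-2, Mul(Mul(2, C), 5)) = Add(-2, Mul(10, C)))
Function('z')(D) = Mul(4, Pow(D, 2)) (Function('z')(D) = Mul(Mul(2, D), Mul(2, D)) = Mul(4, Pow(D, 2)))
Add(Function('z')(Add(12, Mul(-1, -3))), Function('E')(21)) = Add(Mul(4, Pow(Add(12, Mul(-1, -3)), 2)), Add(-2, Mul(10, 21))) = Add(Mul(4, Pow(Add(12, 3), 2)), Add(-2, 210)) = Add(Mul(4, Pow(15, 2)), 208) = Add(Mul(4, 225), 208) = Add(900, 208) = 1108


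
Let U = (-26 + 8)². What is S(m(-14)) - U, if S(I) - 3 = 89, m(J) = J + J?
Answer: -232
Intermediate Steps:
m(J) = 2*J
U = 324 (U = (-18)² = 324)
S(I) = 92 (S(I) = 3 + 89 = 92)
S(m(-14)) - U = 92 - 1*324 = 92 - 324 = -232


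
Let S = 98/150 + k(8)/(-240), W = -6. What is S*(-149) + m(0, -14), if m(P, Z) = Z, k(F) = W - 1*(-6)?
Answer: -8351/75 ≈ -111.35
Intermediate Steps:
k(F) = 0 (k(F) = -6 - 1*(-6) = -6 + 6 = 0)
S = 49/75 (S = 98/150 + 0/(-240) = 98*(1/150) + 0*(-1/240) = 49/75 + 0 = 49/75 ≈ 0.65333)
S*(-149) + m(0, -14) = (49/75)*(-149) - 14 = -7301/75 - 14 = -8351/75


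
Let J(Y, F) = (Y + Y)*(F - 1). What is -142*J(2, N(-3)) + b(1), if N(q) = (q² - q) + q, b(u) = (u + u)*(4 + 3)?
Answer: -4530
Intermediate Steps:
b(u) = 14*u (b(u) = (2*u)*7 = 14*u)
N(q) = q²
J(Y, F) = 2*Y*(-1 + F) (J(Y, F) = (2*Y)*(-1 + F) = 2*Y*(-1 + F))
-142*J(2, N(-3)) + b(1) = -284*2*(-1 + (-3)²) + 14*1 = -284*2*(-1 + 9) + 14 = -284*2*8 + 14 = -142*32 + 14 = -4544 + 14 = -4530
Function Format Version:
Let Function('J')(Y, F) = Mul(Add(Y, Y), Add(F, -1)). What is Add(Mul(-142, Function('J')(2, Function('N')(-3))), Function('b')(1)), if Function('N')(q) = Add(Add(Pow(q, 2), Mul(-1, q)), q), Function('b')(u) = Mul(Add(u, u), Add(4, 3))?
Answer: -4530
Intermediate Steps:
Function('b')(u) = Mul(14, u) (Function('b')(u) = Mul(Mul(2, u), 7) = Mul(14, u))
Function('N')(q) = Pow(q, 2)
Function('J')(Y, F) = Mul(2, Y, Add(-1, F)) (Function('J')(Y, F) = Mul(Mul(2, Y), Add(-1, F)) = Mul(2, Y, Add(-1, F)))
Add(Mul(-142, Function('J')(2, Function('N')(-3))), Function('b')(1)) = Add(Mul(-142, Mul(2, 2, Add(-1, Pow(-3, 2)))), Mul(14, 1)) = Add(Mul(-142, Mul(2, 2, Add(-1, 9))), 14) = Add(Mul(-142, Mul(2, 2, 8)), 14) = Add(Mul(-142, 32), 14) = Add(-4544, 14) = -4530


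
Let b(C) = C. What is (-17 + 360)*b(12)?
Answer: 4116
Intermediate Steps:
(-17 + 360)*b(12) = (-17 + 360)*12 = 343*12 = 4116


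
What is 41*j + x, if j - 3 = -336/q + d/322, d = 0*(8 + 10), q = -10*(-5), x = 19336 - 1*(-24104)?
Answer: 1082187/25 ≈ 43288.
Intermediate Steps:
x = 43440 (x = 19336 + 24104 = 43440)
q = 50
d = 0 (d = 0*18 = 0)
j = -93/25 (j = 3 + (-336/50 + 0/322) = 3 + (-336*1/50 + 0*(1/322)) = 3 + (-168/25 + 0) = 3 - 168/25 = -93/25 ≈ -3.7200)
41*j + x = 41*(-93/25) + 43440 = -3813/25 + 43440 = 1082187/25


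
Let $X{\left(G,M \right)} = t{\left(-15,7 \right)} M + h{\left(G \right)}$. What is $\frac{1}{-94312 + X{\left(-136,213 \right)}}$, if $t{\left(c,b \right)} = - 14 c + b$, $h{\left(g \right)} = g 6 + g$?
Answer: $- \frac{1}{49043} \approx -2.039 \cdot 10^{-5}$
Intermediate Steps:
$h{\left(g \right)} = 7 g$ ($h{\left(g \right)} = 6 g + g = 7 g$)
$t{\left(c,b \right)} = b - 14 c$
$X{\left(G,M \right)} = 7 G + 217 M$ ($X{\left(G,M \right)} = \left(7 - -210\right) M + 7 G = \left(7 + 210\right) M + 7 G = 217 M + 7 G = 7 G + 217 M$)
$\frac{1}{-94312 + X{\left(-136,213 \right)}} = \frac{1}{-94312 + \left(7 \left(-136\right) + 217 \cdot 213\right)} = \frac{1}{-94312 + \left(-952 + 46221\right)} = \frac{1}{-94312 + 45269} = \frac{1}{-49043} = - \frac{1}{49043}$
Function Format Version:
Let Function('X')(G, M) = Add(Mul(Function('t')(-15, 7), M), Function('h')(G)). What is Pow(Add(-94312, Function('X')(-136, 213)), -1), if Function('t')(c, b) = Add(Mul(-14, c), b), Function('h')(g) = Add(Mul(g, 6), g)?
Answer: Rational(-1, 49043) ≈ -2.0390e-5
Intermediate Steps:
Function('h')(g) = Mul(7, g) (Function('h')(g) = Add(Mul(6, g), g) = Mul(7, g))
Function('t')(c, b) = Add(b, Mul(-14, c))
Function('X')(G, M) = Add(Mul(7, G), Mul(217, M)) (Function('X')(G, M) = Add(Mul(Add(7, Mul(-14, -15)), M), Mul(7, G)) = Add(Mul(Add(7, 210), M), Mul(7, G)) = Add(Mul(217, M), Mul(7, G)) = Add(Mul(7, G), Mul(217, M)))
Pow(Add(-94312, Function('X')(-136, 213)), -1) = Pow(Add(-94312, Add(Mul(7, -136), Mul(217, 213))), -1) = Pow(Add(-94312, Add(-952, 46221)), -1) = Pow(Add(-94312, 45269), -1) = Pow(-49043, -1) = Rational(-1, 49043)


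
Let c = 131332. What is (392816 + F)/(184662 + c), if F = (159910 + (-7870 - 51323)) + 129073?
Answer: 311303/157997 ≈ 1.9703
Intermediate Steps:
F = 229790 (F = (159910 - 59193) + 129073 = 100717 + 129073 = 229790)
(392816 + F)/(184662 + c) = (392816 + 229790)/(184662 + 131332) = 622606/315994 = 622606*(1/315994) = 311303/157997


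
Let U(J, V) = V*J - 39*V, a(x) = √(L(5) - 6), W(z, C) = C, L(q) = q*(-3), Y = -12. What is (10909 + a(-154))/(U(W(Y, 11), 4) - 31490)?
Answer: -10909/31602 - I*√21/31602 ≈ -0.3452 - 0.00014501*I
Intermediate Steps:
L(q) = -3*q
a(x) = I*√21 (a(x) = √(-3*5 - 6) = √(-15 - 6) = √(-21) = I*√21)
U(J, V) = -39*V + J*V (U(J, V) = J*V - 39*V = -39*V + J*V)
(10909 + a(-154))/(U(W(Y, 11), 4) - 31490) = (10909 + I*√21)/(4*(-39 + 11) - 31490) = (10909 + I*√21)/(4*(-28) - 31490) = (10909 + I*√21)/(-112 - 31490) = (10909 + I*√21)/(-31602) = (10909 + I*√21)*(-1/31602) = -10909/31602 - I*√21/31602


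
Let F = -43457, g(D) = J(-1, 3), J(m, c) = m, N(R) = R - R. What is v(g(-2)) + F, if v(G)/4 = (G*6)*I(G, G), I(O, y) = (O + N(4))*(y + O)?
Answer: -43505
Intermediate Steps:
N(R) = 0
g(D) = -1
I(O, y) = O*(O + y) (I(O, y) = (O + 0)*(y + O) = O*(O + y))
v(G) = 48*G³ (v(G) = 4*((G*6)*(G*(G + G))) = 4*((6*G)*(G*(2*G))) = 4*((6*G)*(2*G²)) = 4*(12*G³) = 48*G³)
v(g(-2)) + F = 48*(-1)³ - 43457 = 48*(-1) - 43457 = -48 - 43457 = -43505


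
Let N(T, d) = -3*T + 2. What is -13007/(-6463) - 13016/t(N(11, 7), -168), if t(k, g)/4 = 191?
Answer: -18546265/1234433 ≈ -15.024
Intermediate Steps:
N(T, d) = 2 - 3*T
t(k, g) = 764 (t(k, g) = 4*191 = 764)
-13007/(-6463) - 13016/t(N(11, 7), -168) = -13007/(-6463) - 13016/764 = -13007*(-1/6463) - 13016*1/764 = 13007/6463 - 3254/191 = -18546265/1234433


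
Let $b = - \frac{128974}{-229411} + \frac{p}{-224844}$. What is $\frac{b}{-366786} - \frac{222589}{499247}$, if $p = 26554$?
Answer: $- \frac{300805057235653822625}{674676711710108541252} \approx -0.44585$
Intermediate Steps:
$b = \frac{11453625181}{25790843442}$ ($b = - \frac{128974}{-229411} + \frac{26554}{-224844} = \left(-128974\right) \left(- \frac{1}{229411}\right) + 26554 \left(- \frac{1}{224844}\right) = \frac{128974}{229411} - \frac{13277}{112422} = \frac{11453625181}{25790843442} \approx 0.4441$)
$\frac{b}{-366786} - \frac{222589}{499247} = \frac{11453625181}{25790843442 \left(-366786\right)} - \frac{222589}{499247} = \frac{11453625181}{25790843442} \left(- \frac{1}{366786}\right) - \frac{222589}{499247} = - \frac{11453625181}{9459720302717412} - \frac{222589}{499247} = - \frac{300805057235653822625}{674676711710108541252}$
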